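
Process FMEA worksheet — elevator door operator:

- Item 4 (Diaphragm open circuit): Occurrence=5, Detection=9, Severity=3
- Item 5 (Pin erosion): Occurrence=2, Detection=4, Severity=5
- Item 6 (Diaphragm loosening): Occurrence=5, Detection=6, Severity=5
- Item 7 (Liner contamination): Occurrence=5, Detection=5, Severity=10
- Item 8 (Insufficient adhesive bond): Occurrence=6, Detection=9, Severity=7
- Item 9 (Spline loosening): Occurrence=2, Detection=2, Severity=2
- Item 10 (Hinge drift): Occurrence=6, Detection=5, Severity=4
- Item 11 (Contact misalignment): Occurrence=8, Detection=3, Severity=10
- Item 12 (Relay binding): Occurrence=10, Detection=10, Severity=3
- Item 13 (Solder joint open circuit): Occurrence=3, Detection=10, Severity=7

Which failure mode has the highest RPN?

Item 8

RPN = Severity × Occurrence × Detection:
  Item 4: 3 × 5 × 9 = 135
  Item 5: 5 × 2 × 4 = 40
  Item 6: 5 × 5 × 6 = 150
  Item 7: 10 × 5 × 5 = 250
  Item 8: 7 × 6 × 9 = 378
  Item 9: 2 × 2 × 2 = 8
  Item 10: 4 × 6 × 5 = 120
  Item 11: 10 × 8 × 3 = 240
  Item 12: 3 × 10 × 10 = 300
  Item 13: 7 × 3 × 10 = 210
Highest RPN is 378 → Item 8.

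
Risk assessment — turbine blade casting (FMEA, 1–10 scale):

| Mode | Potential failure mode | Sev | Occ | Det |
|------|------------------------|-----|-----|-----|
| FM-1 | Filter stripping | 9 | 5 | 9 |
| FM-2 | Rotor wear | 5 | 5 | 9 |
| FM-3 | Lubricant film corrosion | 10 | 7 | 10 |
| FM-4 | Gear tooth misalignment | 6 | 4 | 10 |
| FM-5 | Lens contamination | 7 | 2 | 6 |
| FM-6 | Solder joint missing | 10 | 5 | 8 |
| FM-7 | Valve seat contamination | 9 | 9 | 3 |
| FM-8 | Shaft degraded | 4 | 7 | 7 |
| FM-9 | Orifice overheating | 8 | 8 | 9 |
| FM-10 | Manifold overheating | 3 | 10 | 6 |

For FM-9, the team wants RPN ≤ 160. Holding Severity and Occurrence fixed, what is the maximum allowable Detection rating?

2

FM-9: S=8, O=8, D=9 → current RPN = 576.
Fixed product = 64. Need 64 × D ≤ 160, so D ≤ 160/64 = 2.50.
Maximum integer Detection rating = 2 (gives RPN 128; D=3 would give 192 > 160).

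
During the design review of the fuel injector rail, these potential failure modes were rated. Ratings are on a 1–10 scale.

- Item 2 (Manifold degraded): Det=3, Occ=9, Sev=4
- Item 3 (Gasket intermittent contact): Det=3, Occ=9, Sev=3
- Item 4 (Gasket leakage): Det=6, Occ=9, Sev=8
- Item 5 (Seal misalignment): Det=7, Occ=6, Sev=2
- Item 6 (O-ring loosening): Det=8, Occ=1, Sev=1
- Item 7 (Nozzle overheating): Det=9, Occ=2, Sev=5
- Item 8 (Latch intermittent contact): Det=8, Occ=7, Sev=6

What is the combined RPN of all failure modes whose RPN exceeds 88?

966

RPN = Severity × Occurrence × Detection:
  Item 2: 4 × 9 × 3 = 108
  Item 3: 3 × 9 × 3 = 81
  Item 4: 8 × 9 × 6 = 432
  Item 5: 2 × 6 × 7 = 84
  Item 6: 1 × 1 × 8 = 8
  Item 7: 5 × 2 × 9 = 90
  Item 8: 6 × 7 × 8 = 336
RPN > 88: Item 2 (108), Item 4 (432), Item 7 (90), Item 8 (336).
Sum: 108 + 432 + 90 + 336 = 966.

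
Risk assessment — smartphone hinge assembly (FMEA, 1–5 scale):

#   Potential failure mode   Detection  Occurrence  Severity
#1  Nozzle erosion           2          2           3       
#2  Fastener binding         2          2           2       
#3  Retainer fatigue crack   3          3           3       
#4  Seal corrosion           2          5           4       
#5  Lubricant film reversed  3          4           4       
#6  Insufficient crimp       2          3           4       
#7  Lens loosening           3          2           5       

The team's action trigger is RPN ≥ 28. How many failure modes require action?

RPN = Severity × Occurrence × Detection:
  #1: 3 × 2 × 2 = 12
  #2: 2 × 2 × 2 = 8
  #3: 3 × 3 × 3 = 27
  #4: 4 × 5 × 2 = 40
  #5: 4 × 4 × 3 = 48
  #6: 4 × 3 × 2 = 24
  #7: 5 × 2 × 3 = 30
Modes with RPN ≥ 28: #4 (40), #5 (48), #7 (30) → 3.

3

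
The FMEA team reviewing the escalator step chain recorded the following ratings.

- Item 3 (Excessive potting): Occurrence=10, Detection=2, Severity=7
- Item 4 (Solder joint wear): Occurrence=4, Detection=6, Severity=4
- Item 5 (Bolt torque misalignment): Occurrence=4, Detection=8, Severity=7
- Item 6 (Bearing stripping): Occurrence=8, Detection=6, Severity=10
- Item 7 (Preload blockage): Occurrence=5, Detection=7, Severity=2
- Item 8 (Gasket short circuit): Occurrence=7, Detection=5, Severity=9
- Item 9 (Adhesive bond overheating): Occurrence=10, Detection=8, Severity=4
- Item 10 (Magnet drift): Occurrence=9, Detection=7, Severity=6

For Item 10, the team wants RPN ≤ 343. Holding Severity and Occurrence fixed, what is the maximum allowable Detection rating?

Item 10: S=6, O=9, D=7 → current RPN = 378.
Fixed product = 54. Need 54 × D ≤ 343, so D ≤ 343/54 = 6.35.
Maximum integer Detection rating = 6 (gives RPN 324; D=7 would give 378 > 343).

6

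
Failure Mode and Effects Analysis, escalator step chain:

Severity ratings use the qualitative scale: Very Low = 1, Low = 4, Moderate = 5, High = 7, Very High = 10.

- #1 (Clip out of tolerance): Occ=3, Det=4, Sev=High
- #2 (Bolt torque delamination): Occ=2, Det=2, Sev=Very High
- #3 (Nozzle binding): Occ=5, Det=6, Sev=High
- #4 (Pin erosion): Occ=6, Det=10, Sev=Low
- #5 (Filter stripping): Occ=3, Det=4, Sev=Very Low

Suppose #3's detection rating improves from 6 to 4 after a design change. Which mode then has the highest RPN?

#4

RPN = Severity × Occurrence × Detection:
  #1: 7 × 3 × 4 = 84
  #2: 10 × 2 × 2 = 40
  #3: 7 × 5 × 6 = 210
  #4: 4 × 6 × 10 = 240
  #5: 1 × 3 × 4 = 12
After action: #3 → 7 × 5 × 4 = 140.
Revised RPNs: #4=240, #3=140, #1=84, #2=40, #5=12.
Highest is now #4 (240).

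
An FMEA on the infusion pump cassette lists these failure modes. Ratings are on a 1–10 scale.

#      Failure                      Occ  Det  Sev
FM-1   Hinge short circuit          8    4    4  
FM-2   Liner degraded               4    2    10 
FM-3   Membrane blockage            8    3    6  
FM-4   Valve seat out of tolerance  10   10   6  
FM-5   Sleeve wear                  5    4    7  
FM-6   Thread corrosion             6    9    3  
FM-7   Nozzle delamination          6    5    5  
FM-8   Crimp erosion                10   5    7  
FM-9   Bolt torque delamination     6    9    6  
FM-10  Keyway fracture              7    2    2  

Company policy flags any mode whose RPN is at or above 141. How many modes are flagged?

6

RPN = Severity × Occurrence × Detection:
  FM-1: 4 × 8 × 4 = 128
  FM-2: 10 × 4 × 2 = 80
  FM-3: 6 × 8 × 3 = 144
  FM-4: 6 × 10 × 10 = 600
  FM-5: 7 × 5 × 4 = 140
  FM-6: 3 × 6 × 9 = 162
  FM-7: 5 × 6 × 5 = 150
  FM-8: 7 × 10 × 5 = 350
  FM-9: 6 × 6 × 9 = 324
  FM-10: 2 × 7 × 2 = 28
Modes with RPN ≥ 141: FM-3 (144), FM-4 (600), FM-6 (162), FM-7 (150), FM-8 (350), FM-9 (324) → 6.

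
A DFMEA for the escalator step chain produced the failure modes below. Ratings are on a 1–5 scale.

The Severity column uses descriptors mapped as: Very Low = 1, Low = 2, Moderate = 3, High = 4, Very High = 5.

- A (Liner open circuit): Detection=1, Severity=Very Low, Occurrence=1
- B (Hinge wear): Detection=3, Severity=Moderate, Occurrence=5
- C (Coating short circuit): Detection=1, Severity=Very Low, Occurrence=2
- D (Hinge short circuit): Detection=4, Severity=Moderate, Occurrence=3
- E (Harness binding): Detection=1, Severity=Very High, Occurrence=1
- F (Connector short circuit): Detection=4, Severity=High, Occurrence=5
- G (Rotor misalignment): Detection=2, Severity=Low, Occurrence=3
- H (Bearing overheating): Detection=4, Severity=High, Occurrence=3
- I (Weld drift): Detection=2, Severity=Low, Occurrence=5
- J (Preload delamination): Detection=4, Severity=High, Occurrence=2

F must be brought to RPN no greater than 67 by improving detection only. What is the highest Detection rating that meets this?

3

F: S=4, O=5, D=4 → current RPN = 80.
Fixed product = 20. Need 20 × D ≤ 67, so D ≤ 67/20 = 3.35.
Maximum integer Detection rating = 3 (gives RPN 60; D=4 would give 80 > 67).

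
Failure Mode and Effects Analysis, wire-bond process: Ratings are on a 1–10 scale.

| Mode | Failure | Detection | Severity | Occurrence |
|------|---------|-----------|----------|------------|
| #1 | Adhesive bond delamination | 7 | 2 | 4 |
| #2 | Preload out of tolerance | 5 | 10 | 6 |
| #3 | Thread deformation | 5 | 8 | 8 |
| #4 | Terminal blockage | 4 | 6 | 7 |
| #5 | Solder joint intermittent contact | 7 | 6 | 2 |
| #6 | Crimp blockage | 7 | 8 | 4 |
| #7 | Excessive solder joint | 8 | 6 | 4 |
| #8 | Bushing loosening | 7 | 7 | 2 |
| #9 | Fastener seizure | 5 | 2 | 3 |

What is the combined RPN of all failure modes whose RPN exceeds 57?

1386

RPN = Severity × Occurrence × Detection:
  #1: 2 × 4 × 7 = 56
  #2: 10 × 6 × 5 = 300
  #3: 8 × 8 × 5 = 320
  #4: 6 × 7 × 4 = 168
  #5: 6 × 2 × 7 = 84
  #6: 8 × 4 × 7 = 224
  #7: 6 × 4 × 8 = 192
  #8: 7 × 2 × 7 = 98
  #9: 2 × 3 × 5 = 30
RPN > 57: #2 (300), #3 (320), #4 (168), #5 (84), #6 (224), #7 (192), #8 (98).
Sum: 300 + 320 + 168 + 84 + 224 + 192 + 98 = 1386.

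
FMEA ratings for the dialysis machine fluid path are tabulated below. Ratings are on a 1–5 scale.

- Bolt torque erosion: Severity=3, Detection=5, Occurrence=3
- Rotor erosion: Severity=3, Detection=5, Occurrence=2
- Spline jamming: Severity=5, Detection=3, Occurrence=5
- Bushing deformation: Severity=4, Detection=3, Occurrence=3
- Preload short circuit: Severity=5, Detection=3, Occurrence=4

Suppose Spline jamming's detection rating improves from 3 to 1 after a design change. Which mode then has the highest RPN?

Preload short circuit

RPN = Severity × Occurrence × Detection:
  Bolt torque erosion: 3 × 3 × 5 = 45
  Rotor erosion: 3 × 2 × 5 = 30
  Spline jamming: 5 × 5 × 3 = 75
  Bushing deformation: 4 × 3 × 3 = 36
  Preload short circuit: 5 × 4 × 3 = 60
After action: Spline jamming → 5 × 5 × 1 = 25.
Revised RPNs: Preload short circuit=60, Bolt torque erosion=45, Bushing deformation=36, Rotor erosion=30, Spline jamming=25.
Highest is now Preload short circuit (60).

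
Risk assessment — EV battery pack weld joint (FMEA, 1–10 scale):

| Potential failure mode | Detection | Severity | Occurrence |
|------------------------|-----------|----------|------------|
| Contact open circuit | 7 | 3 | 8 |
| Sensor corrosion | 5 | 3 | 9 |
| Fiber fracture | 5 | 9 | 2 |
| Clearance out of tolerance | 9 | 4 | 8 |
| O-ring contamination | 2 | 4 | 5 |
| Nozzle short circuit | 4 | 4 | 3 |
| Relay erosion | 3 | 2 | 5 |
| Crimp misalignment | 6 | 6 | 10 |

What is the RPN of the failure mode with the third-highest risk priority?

168

RPN = Severity × Occurrence × Detection:
  Contact open circuit: 3 × 8 × 7 = 168
  Sensor corrosion: 3 × 9 × 5 = 135
  Fiber fracture: 9 × 2 × 5 = 90
  Clearance out of tolerance: 4 × 8 × 9 = 288
  O-ring contamination: 4 × 5 × 2 = 40
  Nozzle short circuit: 4 × 3 × 4 = 48
  Relay erosion: 2 × 5 × 3 = 30
  Crimp misalignment: 6 × 10 × 6 = 360
Sorted descending: 360, 288, 168, 135, 90, 48, 40, 30.
The third-highest RPN is 168 (Contact open circuit).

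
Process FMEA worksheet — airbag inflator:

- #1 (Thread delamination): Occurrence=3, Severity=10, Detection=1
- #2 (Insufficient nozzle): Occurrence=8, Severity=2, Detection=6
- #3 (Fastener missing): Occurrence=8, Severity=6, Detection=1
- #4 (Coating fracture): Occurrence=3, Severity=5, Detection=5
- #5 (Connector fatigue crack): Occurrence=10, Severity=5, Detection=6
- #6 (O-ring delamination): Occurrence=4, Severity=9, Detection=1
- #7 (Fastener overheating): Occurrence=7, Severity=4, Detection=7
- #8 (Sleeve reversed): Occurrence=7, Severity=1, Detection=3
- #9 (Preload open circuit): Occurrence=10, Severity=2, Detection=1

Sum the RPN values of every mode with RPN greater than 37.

RPN = Severity × Occurrence × Detection:
  #1: 10 × 3 × 1 = 30
  #2: 2 × 8 × 6 = 96
  #3: 6 × 8 × 1 = 48
  #4: 5 × 3 × 5 = 75
  #5: 5 × 10 × 6 = 300
  #6: 9 × 4 × 1 = 36
  #7: 4 × 7 × 7 = 196
  #8: 1 × 7 × 3 = 21
  #9: 2 × 10 × 1 = 20
RPN > 37: #2 (96), #3 (48), #4 (75), #5 (300), #7 (196).
Sum: 96 + 48 + 75 + 300 + 196 = 715.

715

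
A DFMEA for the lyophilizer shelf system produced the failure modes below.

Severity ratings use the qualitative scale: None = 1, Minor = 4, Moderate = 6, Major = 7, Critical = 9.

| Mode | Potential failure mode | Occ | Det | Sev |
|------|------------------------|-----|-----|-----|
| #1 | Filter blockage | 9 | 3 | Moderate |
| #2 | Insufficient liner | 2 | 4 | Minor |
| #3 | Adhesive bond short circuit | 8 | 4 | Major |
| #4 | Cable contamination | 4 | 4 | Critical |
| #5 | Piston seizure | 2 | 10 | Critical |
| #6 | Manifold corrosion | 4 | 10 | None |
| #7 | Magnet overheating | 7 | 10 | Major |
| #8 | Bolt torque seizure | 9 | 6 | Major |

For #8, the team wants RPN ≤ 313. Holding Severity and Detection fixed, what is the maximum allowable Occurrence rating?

7

#8: S=7, O=9, D=6 → current RPN = 378.
Fixed product = 42. Need 42 × O ≤ 313, so O ≤ 313/42 = 7.45.
Maximum integer Occurrence rating = 7 (gives RPN 294; O=8 would give 336 > 313).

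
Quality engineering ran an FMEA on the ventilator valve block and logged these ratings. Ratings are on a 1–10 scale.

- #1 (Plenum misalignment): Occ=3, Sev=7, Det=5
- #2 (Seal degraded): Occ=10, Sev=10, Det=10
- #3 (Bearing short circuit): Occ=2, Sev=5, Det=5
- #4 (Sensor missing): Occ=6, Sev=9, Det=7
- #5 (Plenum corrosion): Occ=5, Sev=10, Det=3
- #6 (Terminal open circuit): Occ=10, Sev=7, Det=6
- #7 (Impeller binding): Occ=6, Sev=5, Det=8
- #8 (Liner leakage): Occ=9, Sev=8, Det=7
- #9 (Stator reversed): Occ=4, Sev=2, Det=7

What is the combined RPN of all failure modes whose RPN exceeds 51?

RPN = Severity × Occurrence × Detection:
  #1: 7 × 3 × 5 = 105
  #2: 10 × 10 × 10 = 1000
  #3: 5 × 2 × 5 = 50
  #4: 9 × 6 × 7 = 378
  #5: 10 × 5 × 3 = 150
  #6: 7 × 10 × 6 = 420
  #7: 5 × 6 × 8 = 240
  #8: 8 × 9 × 7 = 504
  #9: 2 × 4 × 7 = 56
RPN > 51: #1 (105), #2 (1000), #4 (378), #5 (150), #6 (420), #7 (240), #8 (504), #9 (56).
Sum: 105 + 1000 + 378 + 150 + 420 + 240 + 504 + 56 = 2853.

2853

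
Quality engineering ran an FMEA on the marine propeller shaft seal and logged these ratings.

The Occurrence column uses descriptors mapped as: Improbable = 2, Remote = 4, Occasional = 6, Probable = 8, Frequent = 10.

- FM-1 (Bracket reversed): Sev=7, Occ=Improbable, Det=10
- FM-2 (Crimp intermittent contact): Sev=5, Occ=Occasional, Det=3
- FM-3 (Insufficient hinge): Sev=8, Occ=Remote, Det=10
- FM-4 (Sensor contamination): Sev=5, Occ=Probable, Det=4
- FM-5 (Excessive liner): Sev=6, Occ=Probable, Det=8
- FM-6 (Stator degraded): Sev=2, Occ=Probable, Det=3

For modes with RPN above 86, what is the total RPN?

1094

RPN = Severity × Occurrence × Detection:
  FM-1: 7 × 2 × 10 = 140
  FM-2: 5 × 6 × 3 = 90
  FM-3: 8 × 4 × 10 = 320
  FM-4: 5 × 8 × 4 = 160
  FM-5: 6 × 8 × 8 = 384
  FM-6: 2 × 8 × 3 = 48
RPN > 86: FM-1 (140), FM-2 (90), FM-3 (320), FM-4 (160), FM-5 (384).
Sum: 140 + 90 + 320 + 160 + 384 = 1094.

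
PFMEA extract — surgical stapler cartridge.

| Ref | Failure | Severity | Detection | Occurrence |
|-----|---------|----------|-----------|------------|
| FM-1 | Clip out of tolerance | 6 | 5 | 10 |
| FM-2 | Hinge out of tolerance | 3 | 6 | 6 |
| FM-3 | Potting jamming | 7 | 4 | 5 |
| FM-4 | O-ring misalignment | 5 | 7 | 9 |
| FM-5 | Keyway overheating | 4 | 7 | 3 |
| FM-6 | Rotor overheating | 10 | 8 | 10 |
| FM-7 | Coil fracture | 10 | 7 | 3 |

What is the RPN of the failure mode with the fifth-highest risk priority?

140

RPN = Severity × Occurrence × Detection:
  FM-1: 6 × 10 × 5 = 300
  FM-2: 3 × 6 × 6 = 108
  FM-3: 7 × 5 × 4 = 140
  FM-4: 5 × 9 × 7 = 315
  FM-5: 4 × 3 × 7 = 84
  FM-6: 10 × 10 × 8 = 800
  FM-7: 10 × 3 × 7 = 210
Sorted descending: 800, 315, 300, 210, 140, 108, 84.
The fifth-highest RPN is 140 (FM-3).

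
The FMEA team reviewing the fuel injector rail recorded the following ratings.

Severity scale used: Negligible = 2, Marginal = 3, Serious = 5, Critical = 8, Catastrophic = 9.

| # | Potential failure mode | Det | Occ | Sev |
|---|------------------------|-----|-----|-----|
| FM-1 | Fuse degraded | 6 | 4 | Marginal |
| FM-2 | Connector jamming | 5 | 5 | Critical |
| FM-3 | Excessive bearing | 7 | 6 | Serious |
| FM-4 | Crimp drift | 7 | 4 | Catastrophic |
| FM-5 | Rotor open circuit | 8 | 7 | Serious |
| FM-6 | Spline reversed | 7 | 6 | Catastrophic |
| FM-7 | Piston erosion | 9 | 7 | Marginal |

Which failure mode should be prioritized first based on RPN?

FM-6

RPN = Severity × Occurrence × Detection:
  FM-1: 3 × 4 × 6 = 72
  FM-2: 8 × 5 × 5 = 200
  FM-3: 5 × 6 × 7 = 210
  FM-4: 9 × 4 × 7 = 252
  FM-5: 5 × 7 × 8 = 280
  FM-6: 9 × 6 × 7 = 378
  FM-7: 3 × 7 × 9 = 189
Highest RPN is 378 → FM-6.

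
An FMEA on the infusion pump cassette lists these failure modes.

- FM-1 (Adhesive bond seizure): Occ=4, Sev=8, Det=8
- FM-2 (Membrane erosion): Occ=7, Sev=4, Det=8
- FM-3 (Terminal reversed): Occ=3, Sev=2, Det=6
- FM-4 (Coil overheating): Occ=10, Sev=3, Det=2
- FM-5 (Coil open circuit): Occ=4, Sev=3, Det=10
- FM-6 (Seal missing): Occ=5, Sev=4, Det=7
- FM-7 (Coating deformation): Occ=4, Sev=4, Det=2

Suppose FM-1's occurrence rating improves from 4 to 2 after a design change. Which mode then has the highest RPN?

RPN = Severity × Occurrence × Detection:
  FM-1: 8 × 4 × 8 = 256
  FM-2: 4 × 7 × 8 = 224
  FM-3: 2 × 3 × 6 = 36
  FM-4: 3 × 10 × 2 = 60
  FM-5: 3 × 4 × 10 = 120
  FM-6: 4 × 5 × 7 = 140
  FM-7: 4 × 4 × 2 = 32
After action: FM-1 → 8 × 2 × 8 = 128.
Revised RPNs: FM-2=224, FM-6=140, FM-1=128, FM-5=120, FM-4=60, FM-3=36, FM-7=32.
Highest is now FM-2 (224).

FM-2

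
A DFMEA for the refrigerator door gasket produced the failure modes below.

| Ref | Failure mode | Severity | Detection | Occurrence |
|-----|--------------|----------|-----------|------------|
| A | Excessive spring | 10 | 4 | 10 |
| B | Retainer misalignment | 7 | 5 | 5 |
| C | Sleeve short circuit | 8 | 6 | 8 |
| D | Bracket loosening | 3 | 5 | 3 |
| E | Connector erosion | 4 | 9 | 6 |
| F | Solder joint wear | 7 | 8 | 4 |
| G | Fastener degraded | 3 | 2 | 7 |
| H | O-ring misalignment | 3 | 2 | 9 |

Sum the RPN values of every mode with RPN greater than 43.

1498

RPN = Severity × Occurrence × Detection:
  A: 10 × 10 × 4 = 400
  B: 7 × 5 × 5 = 175
  C: 8 × 8 × 6 = 384
  D: 3 × 3 × 5 = 45
  E: 4 × 6 × 9 = 216
  F: 7 × 4 × 8 = 224
  G: 3 × 7 × 2 = 42
  H: 3 × 9 × 2 = 54
RPN > 43: A (400), B (175), C (384), D (45), E (216), F (224), H (54).
Sum: 400 + 175 + 384 + 45 + 216 + 224 + 54 = 1498.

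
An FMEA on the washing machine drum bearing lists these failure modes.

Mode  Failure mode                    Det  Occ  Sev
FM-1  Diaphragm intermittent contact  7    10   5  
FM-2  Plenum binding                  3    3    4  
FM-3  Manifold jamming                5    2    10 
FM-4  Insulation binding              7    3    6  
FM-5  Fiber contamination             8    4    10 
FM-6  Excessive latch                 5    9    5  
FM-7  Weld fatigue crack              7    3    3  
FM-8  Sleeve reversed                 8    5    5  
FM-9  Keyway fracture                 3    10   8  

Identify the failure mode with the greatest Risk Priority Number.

RPN = Severity × Occurrence × Detection:
  FM-1: 5 × 10 × 7 = 350
  FM-2: 4 × 3 × 3 = 36
  FM-3: 10 × 2 × 5 = 100
  FM-4: 6 × 3 × 7 = 126
  FM-5: 10 × 4 × 8 = 320
  FM-6: 5 × 9 × 5 = 225
  FM-7: 3 × 3 × 7 = 63
  FM-8: 5 × 5 × 8 = 200
  FM-9: 8 × 10 × 3 = 240
Highest RPN is 350 → FM-1.

FM-1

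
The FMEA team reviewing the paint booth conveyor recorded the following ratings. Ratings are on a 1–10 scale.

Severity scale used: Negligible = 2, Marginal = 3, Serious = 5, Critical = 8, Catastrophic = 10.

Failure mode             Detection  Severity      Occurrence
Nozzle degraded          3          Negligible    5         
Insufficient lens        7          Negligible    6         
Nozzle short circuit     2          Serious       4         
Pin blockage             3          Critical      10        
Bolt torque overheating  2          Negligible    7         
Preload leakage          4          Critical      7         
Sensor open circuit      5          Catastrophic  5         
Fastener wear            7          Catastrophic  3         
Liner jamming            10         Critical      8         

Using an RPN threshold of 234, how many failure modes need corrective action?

RPN = Severity × Occurrence × Detection:
  Nozzle degraded: 2 × 5 × 3 = 30
  Insufficient lens: 2 × 6 × 7 = 84
  Nozzle short circuit: 5 × 4 × 2 = 40
  Pin blockage: 8 × 10 × 3 = 240
  Bolt torque overheating: 2 × 7 × 2 = 28
  Preload leakage: 8 × 7 × 4 = 224
  Sensor open circuit: 10 × 5 × 5 = 250
  Fastener wear: 10 × 3 × 7 = 210
  Liner jamming: 8 × 8 × 10 = 640
Modes with RPN ≥ 234: Pin blockage (240), Sensor open circuit (250), Liner jamming (640) → 3.

3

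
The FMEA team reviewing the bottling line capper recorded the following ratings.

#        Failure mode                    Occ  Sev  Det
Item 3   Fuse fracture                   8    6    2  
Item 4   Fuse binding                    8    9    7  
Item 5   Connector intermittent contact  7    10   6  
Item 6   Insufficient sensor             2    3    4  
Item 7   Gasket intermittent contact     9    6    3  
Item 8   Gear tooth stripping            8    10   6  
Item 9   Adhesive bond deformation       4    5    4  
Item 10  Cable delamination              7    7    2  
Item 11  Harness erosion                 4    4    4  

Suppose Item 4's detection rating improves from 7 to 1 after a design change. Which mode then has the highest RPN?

RPN = Severity × Occurrence × Detection:
  Item 3: 6 × 8 × 2 = 96
  Item 4: 9 × 8 × 7 = 504
  Item 5: 10 × 7 × 6 = 420
  Item 6: 3 × 2 × 4 = 24
  Item 7: 6 × 9 × 3 = 162
  Item 8: 10 × 8 × 6 = 480
  Item 9: 5 × 4 × 4 = 80
  Item 10: 7 × 7 × 2 = 98
  Item 11: 4 × 4 × 4 = 64
After action: Item 4 → 9 × 8 × 1 = 72.
Revised RPNs: Item 8=480, Item 5=420, Item 7=162, Item 10=98, Item 3=96, Item 9=80, Item 4=72, Item 11=64, Item 6=24.
Highest is now Item 8 (480).

Item 8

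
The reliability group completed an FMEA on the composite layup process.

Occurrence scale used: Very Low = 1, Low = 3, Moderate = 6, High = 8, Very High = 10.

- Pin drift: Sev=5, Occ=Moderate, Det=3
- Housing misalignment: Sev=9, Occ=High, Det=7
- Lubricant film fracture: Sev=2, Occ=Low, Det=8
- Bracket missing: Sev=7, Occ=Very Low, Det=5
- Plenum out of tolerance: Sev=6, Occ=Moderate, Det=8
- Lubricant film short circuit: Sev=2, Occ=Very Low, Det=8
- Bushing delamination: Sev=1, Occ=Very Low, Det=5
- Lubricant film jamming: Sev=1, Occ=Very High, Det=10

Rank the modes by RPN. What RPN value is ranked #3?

RPN = Severity × Occurrence × Detection:
  Pin drift: 5 × 6 × 3 = 90
  Housing misalignment: 9 × 8 × 7 = 504
  Lubricant film fracture: 2 × 3 × 8 = 48
  Bracket missing: 7 × 1 × 5 = 35
  Plenum out of tolerance: 6 × 6 × 8 = 288
  Lubricant film short circuit: 2 × 1 × 8 = 16
  Bushing delamination: 1 × 1 × 5 = 5
  Lubricant film jamming: 1 × 10 × 10 = 100
Sorted descending: 504, 288, 100, 90, 48, 35, 16, 5.
The third-highest RPN is 100 (Lubricant film jamming).

100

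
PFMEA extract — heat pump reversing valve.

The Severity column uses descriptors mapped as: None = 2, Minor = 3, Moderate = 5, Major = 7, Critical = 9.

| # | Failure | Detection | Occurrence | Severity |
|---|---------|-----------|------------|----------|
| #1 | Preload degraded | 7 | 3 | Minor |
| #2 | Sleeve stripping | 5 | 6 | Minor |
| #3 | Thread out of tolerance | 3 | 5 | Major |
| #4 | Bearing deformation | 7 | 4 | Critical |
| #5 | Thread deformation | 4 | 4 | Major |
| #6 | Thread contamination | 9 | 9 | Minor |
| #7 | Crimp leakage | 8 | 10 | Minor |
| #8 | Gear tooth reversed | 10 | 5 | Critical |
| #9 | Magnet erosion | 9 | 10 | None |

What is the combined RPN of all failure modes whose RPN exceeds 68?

RPN = Severity × Occurrence × Detection:
  #1: 3 × 3 × 7 = 63
  #2: 3 × 6 × 5 = 90
  #3: 7 × 5 × 3 = 105
  #4: 9 × 4 × 7 = 252
  #5: 7 × 4 × 4 = 112
  #6: 3 × 9 × 9 = 243
  #7: 3 × 10 × 8 = 240
  #8: 9 × 5 × 10 = 450
  #9: 2 × 10 × 9 = 180
RPN > 68: #2 (90), #3 (105), #4 (252), #5 (112), #6 (243), #7 (240), #8 (450), #9 (180).
Sum: 90 + 105 + 252 + 112 + 243 + 240 + 450 + 180 = 1672.

1672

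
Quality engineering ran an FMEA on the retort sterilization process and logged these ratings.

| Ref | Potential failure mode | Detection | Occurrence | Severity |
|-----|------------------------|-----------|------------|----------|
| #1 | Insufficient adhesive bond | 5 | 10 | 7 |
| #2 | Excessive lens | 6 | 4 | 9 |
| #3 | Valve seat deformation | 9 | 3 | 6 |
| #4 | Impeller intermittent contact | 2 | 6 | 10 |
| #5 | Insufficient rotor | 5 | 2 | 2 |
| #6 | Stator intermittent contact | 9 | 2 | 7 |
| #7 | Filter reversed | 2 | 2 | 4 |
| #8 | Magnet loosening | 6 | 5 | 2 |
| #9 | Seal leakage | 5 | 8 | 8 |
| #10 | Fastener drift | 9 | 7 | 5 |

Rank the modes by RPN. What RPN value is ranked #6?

RPN = Severity × Occurrence × Detection:
  #1: 7 × 10 × 5 = 350
  #2: 9 × 4 × 6 = 216
  #3: 6 × 3 × 9 = 162
  #4: 10 × 6 × 2 = 120
  #5: 2 × 2 × 5 = 20
  #6: 7 × 2 × 9 = 126
  #7: 4 × 2 × 2 = 16
  #8: 2 × 5 × 6 = 60
  #9: 8 × 8 × 5 = 320
  #10: 5 × 7 × 9 = 315
Sorted descending: 350, 320, 315, 216, 162, 126, 120, 60, 20, 16.
The sixth-highest RPN is 126 (#6).

126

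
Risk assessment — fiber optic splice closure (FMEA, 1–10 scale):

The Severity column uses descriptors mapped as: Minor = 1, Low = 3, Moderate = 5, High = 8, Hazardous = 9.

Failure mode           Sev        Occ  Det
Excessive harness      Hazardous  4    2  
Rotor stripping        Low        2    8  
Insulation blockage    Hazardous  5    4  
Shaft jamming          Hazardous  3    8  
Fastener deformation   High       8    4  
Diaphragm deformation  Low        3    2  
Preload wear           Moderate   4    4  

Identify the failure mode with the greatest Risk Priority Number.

Fastener deformation

RPN = Severity × Occurrence × Detection:
  Excessive harness: 9 × 4 × 2 = 72
  Rotor stripping: 3 × 2 × 8 = 48
  Insulation blockage: 9 × 5 × 4 = 180
  Shaft jamming: 9 × 3 × 8 = 216
  Fastener deformation: 8 × 8 × 4 = 256
  Diaphragm deformation: 3 × 3 × 2 = 18
  Preload wear: 5 × 4 × 4 = 80
Highest RPN is 256 → Fastener deformation.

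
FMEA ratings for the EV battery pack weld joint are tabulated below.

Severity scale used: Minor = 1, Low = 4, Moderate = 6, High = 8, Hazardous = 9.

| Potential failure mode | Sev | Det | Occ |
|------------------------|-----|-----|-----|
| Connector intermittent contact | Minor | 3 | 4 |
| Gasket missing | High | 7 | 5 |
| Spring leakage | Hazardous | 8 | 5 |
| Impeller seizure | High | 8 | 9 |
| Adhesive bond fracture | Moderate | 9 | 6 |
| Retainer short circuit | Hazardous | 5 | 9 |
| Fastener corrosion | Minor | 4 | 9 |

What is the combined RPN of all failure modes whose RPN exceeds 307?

1665

RPN = Severity × Occurrence × Detection:
  Connector intermittent contact: 1 × 4 × 3 = 12
  Gasket missing: 8 × 5 × 7 = 280
  Spring leakage: 9 × 5 × 8 = 360
  Impeller seizure: 8 × 9 × 8 = 576
  Adhesive bond fracture: 6 × 6 × 9 = 324
  Retainer short circuit: 9 × 9 × 5 = 405
  Fastener corrosion: 1 × 9 × 4 = 36
RPN > 307: Spring leakage (360), Impeller seizure (576), Adhesive bond fracture (324), Retainer short circuit (405).
Sum: 360 + 576 + 324 + 405 = 1665.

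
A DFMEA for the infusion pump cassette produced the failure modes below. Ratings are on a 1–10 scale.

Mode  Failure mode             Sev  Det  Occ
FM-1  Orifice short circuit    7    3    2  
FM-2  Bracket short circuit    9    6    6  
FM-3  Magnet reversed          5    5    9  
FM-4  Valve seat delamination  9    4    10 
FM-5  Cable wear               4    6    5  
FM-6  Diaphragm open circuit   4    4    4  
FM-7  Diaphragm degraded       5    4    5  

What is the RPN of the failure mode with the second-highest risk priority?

324

RPN = Severity × Occurrence × Detection:
  FM-1: 7 × 2 × 3 = 42
  FM-2: 9 × 6 × 6 = 324
  FM-3: 5 × 9 × 5 = 225
  FM-4: 9 × 10 × 4 = 360
  FM-5: 4 × 5 × 6 = 120
  FM-6: 4 × 4 × 4 = 64
  FM-7: 5 × 5 × 4 = 100
Sorted descending: 360, 324, 225, 120, 100, 64, 42.
The second-highest RPN is 324 (FM-2).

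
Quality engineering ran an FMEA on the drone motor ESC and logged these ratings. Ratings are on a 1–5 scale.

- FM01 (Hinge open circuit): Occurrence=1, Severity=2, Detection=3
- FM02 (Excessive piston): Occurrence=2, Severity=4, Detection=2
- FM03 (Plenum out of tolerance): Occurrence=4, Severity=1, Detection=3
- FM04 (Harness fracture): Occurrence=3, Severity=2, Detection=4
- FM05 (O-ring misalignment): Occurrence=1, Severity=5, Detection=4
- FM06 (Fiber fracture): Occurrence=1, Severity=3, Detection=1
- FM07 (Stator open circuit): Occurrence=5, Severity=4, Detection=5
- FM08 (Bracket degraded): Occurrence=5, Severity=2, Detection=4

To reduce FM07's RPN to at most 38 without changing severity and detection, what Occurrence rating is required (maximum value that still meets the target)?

1

FM07: S=4, O=5, D=5 → current RPN = 100.
Fixed product = 20. Need 20 × O ≤ 38, so O ≤ 38/20 = 1.90.
Maximum integer Occurrence rating = 1 (gives RPN 20; O=2 would give 40 > 38).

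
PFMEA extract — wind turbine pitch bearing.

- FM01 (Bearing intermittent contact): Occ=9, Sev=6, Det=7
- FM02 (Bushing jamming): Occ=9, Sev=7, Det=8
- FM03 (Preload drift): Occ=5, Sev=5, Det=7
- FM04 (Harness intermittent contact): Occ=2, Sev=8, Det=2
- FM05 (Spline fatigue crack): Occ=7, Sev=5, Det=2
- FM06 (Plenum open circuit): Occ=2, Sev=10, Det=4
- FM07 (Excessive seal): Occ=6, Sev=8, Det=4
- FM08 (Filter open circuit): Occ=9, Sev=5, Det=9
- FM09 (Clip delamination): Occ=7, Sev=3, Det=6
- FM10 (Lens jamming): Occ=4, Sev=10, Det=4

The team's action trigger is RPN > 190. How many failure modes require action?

4

RPN = Severity × Occurrence × Detection:
  FM01: 6 × 9 × 7 = 378
  FM02: 7 × 9 × 8 = 504
  FM03: 5 × 5 × 7 = 175
  FM04: 8 × 2 × 2 = 32
  FM05: 5 × 7 × 2 = 70
  FM06: 10 × 2 × 4 = 80
  FM07: 8 × 6 × 4 = 192
  FM08: 5 × 9 × 9 = 405
  FM09: 3 × 7 × 6 = 126
  FM10: 10 × 4 × 4 = 160
Modes with RPN > 190: FM01 (378), FM02 (504), FM07 (192), FM08 (405) → 4.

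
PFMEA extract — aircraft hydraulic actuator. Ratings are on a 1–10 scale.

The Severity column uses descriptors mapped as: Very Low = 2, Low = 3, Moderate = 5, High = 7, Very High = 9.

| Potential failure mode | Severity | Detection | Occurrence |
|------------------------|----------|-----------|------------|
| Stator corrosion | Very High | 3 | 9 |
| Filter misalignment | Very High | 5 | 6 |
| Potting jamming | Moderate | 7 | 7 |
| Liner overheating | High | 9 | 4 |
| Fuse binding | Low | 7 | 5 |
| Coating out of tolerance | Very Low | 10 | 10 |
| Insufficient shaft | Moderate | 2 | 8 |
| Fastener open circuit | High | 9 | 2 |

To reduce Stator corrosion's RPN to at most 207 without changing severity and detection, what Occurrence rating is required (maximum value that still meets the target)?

7

Stator corrosion: S=9, O=9, D=3 → current RPN = 243.
Fixed product = 27. Need 27 × O ≤ 207, so O ≤ 207/27 = 7.67.
Maximum integer Occurrence rating = 7 (gives RPN 189; O=8 would give 216 > 207).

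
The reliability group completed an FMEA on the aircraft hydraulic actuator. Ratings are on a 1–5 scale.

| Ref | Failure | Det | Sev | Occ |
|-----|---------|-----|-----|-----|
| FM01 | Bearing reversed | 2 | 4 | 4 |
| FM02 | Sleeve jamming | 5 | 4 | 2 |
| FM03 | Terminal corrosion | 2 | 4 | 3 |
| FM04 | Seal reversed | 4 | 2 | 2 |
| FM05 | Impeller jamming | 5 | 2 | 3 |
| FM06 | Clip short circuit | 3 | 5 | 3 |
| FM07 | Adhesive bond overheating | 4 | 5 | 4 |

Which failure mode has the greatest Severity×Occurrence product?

FM07

Criticality = Severity × Occurrence:
  FM01: 4 × 4 = 16
  FM02: 4 × 2 = 8
  FM03: 4 × 3 = 12
  FM04: 2 × 2 = 4
  FM05: 2 × 3 = 6
  FM06: 5 × 3 = 15
  FM07: 5 × 4 = 20
Highest criticality is 20 → FM07.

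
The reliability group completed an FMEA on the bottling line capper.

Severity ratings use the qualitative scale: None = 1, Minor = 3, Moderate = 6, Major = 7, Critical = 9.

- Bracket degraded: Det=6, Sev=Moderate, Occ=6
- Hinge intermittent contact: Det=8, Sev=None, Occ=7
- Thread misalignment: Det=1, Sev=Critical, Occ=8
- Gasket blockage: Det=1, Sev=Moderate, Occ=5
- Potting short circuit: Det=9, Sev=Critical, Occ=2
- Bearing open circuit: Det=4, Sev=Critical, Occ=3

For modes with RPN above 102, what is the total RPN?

RPN = Severity × Occurrence × Detection:
  Bracket degraded: 6 × 6 × 6 = 216
  Hinge intermittent contact: 1 × 7 × 8 = 56
  Thread misalignment: 9 × 8 × 1 = 72
  Gasket blockage: 6 × 5 × 1 = 30
  Potting short circuit: 9 × 2 × 9 = 162
  Bearing open circuit: 9 × 3 × 4 = 108
RPN > 102: Bracket degraded (216), Potting short circuit (162), Bearing open circuit (108).
Sum: 216 + 162 + 108 = 486.

486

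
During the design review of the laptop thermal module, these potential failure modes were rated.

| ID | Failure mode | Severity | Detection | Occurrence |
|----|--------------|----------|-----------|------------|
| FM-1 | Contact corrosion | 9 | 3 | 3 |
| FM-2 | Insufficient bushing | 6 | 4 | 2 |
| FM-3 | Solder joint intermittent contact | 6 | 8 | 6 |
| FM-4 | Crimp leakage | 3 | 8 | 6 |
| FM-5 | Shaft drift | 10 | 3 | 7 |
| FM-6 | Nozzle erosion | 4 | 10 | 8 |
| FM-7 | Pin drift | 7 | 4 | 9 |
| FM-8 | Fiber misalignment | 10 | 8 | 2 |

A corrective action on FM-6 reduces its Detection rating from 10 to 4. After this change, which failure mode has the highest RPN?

RPN = Severity × Occurrence × Detection:
  FM-1: 9 × 3 × 3 = 81
  FM-2: 6 × 2 × 4 = 48
  FM-3: 6 × 6 × 8 = 288
  FM-4: 3 × 6 × 8 = 144
  FM-5: 10 × 7 × 3 = 210
  FM-6: 4 × 8 × 10 = 320
  FM-7: 7 × 9 × 4 = 252
  FM-8: 10 × 2 × 8 = 160
After action: FM-6 → 4 × 8 × 4 = 128.
Revised RPNs: FM-3=288, FM-7=252, FM-5=210, FM-8=160, FM-4=144, FM-6=128, FM-1=81, FM-2=48.
Highest is now FM-3 (288).

FM-3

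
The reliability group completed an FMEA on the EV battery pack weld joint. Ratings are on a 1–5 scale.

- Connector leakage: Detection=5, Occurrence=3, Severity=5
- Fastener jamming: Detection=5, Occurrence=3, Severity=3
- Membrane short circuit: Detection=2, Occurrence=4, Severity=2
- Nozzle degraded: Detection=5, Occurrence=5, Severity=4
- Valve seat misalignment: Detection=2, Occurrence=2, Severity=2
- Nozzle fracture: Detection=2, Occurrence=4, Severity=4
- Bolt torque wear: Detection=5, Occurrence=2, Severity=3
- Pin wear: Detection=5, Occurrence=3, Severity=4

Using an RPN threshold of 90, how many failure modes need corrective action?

RPN = Severity × Occurrence × Detection:
  Connector leakage: 5 × 3 × 5 = 75
  Fastener jamming: 3 × 3 × 5 = 45
  Membrane short circuit: 2 × 4 × 2 = 16
  Nozzle degraded: 4 × 5 × 5 = 100
  Valve seat misalignment: 2 × 2 × 2 = 8
  Nozzle fracture: 4 × 4 × 2 = 32
  Bolt torque wear: 3 × 2 × 5 = 30
  Pin wear: 4 × 3 × 5 = 60
Modes with RPN ≥ 90: Nozzle degraded (100) → 1.

1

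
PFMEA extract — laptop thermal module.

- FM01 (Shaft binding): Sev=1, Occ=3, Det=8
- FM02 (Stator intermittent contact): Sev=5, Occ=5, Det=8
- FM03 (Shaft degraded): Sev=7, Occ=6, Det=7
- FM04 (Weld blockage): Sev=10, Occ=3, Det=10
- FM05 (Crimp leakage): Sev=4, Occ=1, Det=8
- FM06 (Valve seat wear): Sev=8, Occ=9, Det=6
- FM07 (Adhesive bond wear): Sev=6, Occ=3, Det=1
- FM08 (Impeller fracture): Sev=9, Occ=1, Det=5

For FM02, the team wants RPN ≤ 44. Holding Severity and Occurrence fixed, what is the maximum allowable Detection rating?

FM02: S=5, O=5, D=8 → current RPN = 200.
Fixed product = 25. Need 25 × D ≤ 44, so D ≤ 44/25 = 1.76.
Maximum integer Detection rating = 1 (gives RPN 25; D=2 would give 50 > 44).

1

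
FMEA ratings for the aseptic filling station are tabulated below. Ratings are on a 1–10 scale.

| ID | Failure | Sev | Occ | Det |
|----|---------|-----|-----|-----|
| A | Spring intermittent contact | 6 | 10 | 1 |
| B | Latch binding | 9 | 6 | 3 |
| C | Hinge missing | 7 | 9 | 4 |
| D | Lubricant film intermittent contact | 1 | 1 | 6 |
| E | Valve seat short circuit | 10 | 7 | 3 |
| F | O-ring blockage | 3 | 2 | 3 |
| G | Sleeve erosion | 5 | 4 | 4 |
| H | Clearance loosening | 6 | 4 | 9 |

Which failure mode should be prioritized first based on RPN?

RPN = Severity × Occurrence × Detection:
  A: 6 × 10 × 1 = 60
  B: 9 × 6 × 3 = 162
  C: 7 × 9 × 4 = 252
  D: 1 × 1 × 6 = 6
  E: 10 × 7 × 3 = 210
  F: 3 × 2 × 3 = 18
  G: 5 × 4 × 4 = 80
  H: 6 × 4 × 9 = 216
Highest RPN is 252 → C.

C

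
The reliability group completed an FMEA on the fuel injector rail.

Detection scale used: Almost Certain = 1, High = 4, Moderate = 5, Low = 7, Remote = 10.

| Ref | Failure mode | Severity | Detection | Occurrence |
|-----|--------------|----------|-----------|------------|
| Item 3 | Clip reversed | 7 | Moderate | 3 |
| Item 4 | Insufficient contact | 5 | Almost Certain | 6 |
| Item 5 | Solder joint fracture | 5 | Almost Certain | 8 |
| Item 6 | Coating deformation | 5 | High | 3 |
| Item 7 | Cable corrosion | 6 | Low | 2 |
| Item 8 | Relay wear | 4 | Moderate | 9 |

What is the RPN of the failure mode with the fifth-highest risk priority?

RPN = Severity × Occurrence × Detection:
  Item 3: 7 × 3 × 5 = 105
  Item 4: 5 × 6 × 1 = 30
  Item 5: 5 × 8 × 1 = 40
  Item 6: 5 × 3 × 4 = 60
  Item 7: 6 × 2 × 7 = 84
  Item 8: 4 × 9 × 5 = 180
Sorted descending: 180, 105, 84, 60, 40, 30.
The fifth-highest RPN is 40 (Item 5).

40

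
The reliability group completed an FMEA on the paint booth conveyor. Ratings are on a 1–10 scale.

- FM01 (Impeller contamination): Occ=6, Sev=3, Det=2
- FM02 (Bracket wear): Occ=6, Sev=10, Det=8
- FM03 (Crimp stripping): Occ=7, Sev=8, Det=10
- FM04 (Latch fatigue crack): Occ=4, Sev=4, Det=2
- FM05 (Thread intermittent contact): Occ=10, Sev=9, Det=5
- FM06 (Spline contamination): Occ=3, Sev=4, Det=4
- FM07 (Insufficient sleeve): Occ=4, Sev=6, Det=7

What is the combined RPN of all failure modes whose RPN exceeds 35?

RPN = Severity × Occurrence × Detection:
  FM01: 3 × 6 × 2 = 36
  FM02: 10 × 6 × 8 = 480
  FM03: 8 × 7 × 10 = 560
  FM04: 4 × 4 × 2 = 32
  FM05: 9 × 10 × 5 = 450
  FM06: 4 × 3 × 4 = 48
  FM07: 6 × 4 × 7 = 168
RPN > 35: FM01 (36), FM02 (480), FM03 (560), FM05 (450), FM06 (48), FM07 (168).
Sum: 36 + 480 + 560 + 450 + 48 + 168 = 1742.

1742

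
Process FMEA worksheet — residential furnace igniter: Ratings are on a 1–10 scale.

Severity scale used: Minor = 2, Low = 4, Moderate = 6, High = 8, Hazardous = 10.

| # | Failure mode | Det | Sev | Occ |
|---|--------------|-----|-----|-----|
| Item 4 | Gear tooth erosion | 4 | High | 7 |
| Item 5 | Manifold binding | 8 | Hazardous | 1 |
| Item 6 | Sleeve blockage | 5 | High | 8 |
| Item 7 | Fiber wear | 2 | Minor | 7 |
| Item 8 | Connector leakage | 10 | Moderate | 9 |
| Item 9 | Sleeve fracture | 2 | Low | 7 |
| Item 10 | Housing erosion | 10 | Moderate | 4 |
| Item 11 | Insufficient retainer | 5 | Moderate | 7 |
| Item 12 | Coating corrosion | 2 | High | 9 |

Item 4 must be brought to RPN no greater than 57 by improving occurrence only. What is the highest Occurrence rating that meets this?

Item 4: S=8, O=7, D=4 → current RPN = 224.
Fixed product = 32. Need 32 × O ≤ 57, so O ≤ 57/32 = 1.78.
Maximum integer Occurrence rating = 1 (gives RPN 32; O=2 would give 64 > 57).

1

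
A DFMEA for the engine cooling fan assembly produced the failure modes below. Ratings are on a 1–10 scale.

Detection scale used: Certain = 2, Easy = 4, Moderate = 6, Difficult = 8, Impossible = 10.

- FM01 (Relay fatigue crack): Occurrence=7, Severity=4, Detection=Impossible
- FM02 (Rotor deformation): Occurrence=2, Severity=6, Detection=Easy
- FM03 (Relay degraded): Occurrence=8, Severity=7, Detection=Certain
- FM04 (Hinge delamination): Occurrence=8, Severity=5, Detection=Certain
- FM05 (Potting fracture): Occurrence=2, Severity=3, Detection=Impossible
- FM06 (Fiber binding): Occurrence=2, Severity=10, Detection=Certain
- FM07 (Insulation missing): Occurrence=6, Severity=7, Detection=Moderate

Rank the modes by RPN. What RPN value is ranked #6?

48

RPN = Severity × Occurrence × Detection:
  FM01: 4 × 7 × 10 = 280
  FM02: 6 × 2 × 4 = 48
  FM03: 7 × 8 × 2 = 112
  FM04: 5 × 8 × 2 = 80
  FM05: 3 × 2 × 10 = 60
  FM06: 10 × 2 × 2 = 40
  FM07: 7 × 6 × 6 = 252
Sorted descending: 280, 252, 112, 80, 60, 48, 40.
The sixth-highest RPN is 48 (FM02).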